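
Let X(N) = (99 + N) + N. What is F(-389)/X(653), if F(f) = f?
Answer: -389/1405 ≈ -0.27687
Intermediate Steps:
X(N) = 99 + 2*N
F(-389)/X(653) = -389/(99 + 2*653) = -389/(99 + 1306) = -389/1405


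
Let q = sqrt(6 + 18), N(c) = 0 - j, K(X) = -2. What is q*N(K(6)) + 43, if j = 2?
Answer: 43 - 4*sqrt(6) ≈ 33.202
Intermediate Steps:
N(c) = -2 (N(c) = 0 - 1*2 = 0 - 2 = -2)
q = 2*sqrt(6) (q = sqrt(24) = 2*sqrt(6) ≈ 4.8990)
q*N(K(6)) + 43 = (2*sqrt(6))*(-2) + 43 = -4*sqrt(6) + 43 = 43 - 4*sqrt(6)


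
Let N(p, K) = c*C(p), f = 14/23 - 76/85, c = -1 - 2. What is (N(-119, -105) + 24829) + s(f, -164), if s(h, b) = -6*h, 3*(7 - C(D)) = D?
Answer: 48270343/1955 ≈ 24691.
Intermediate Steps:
c = -3
C(D) = 7 - D/3
f = -558/1955 (f = 14*(1/23) - 76*1/85 = 14/23 - 76/85 = -558/1955 ≈ -0.28542)
N(p, K) = -21 + p (N(p, K) = -3*(7 - p/3) = -21 + p)
(N(-119, -105) + 24829) + s(f, -164) = ((-21 - 119) + 24829) - 6*(-558/1955) = (-140 + 24829) + 3348/1955 = 24689 + 3348/1955 = 48270343/1955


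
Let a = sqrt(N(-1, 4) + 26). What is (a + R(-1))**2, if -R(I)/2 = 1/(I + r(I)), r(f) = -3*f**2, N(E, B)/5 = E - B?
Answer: 9/4 ≈ 2.2500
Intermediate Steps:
N(E, B) = -5*B + 5*E (N(E, B) = 5*(E - B) = -5*B + 5*E)
R(I) = -2/(I - 3*I**2)
a = 1 (a = sqrt((-5*4 + 5*(-1)) + 26) = sqrt((-20 - 5) + 26) = sqrt(-25 + 26) = sqrt(1) = 1)
(a + R(-1))**2 = (1 + 2/(-1*(-1 + 3*(-1))))**2 = (1 + 2*(-1)/(-1 - 3))**2 = (1 + 2*(-1)/(-4))**2 = (1 + 2*(-1)*(-1/4))**2 = (1 + 1/2)**2 = (3/2)**2 = 9/4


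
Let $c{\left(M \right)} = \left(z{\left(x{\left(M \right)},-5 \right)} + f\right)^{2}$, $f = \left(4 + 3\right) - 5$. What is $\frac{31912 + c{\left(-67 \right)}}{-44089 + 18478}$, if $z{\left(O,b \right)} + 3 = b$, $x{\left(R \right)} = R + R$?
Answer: $- \frac{31948}{25611} \approx -1.2474$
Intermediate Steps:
$x{\left(R \right)} = 2 R$
$f = 2$ ($f = 7 - 5 = 2$)
$z{\left(O,b \right)} = -3 + b$
$c{\left(M \right)} = 36$ ($c{\left(M \right)} = \left(\left(-3 - 5\right) + 2\right)^{2} = \left(-8 + 2\right)^{2} = \left(-6\right)^{2} = 36$)
$\frac{31912 + c{\left(-67 \right)}}{-44089 + 18478} = \frac{31912 + 36}{-44089 + 18478} = \frac{31948}{-25611} = 31948 \left(- \frac{1}{25611}\right) = - \frac{31948}{25611}$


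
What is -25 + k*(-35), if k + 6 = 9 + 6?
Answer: -340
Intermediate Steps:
k = 9 (k = -6 + (9 + 6) = -6 + 15 = 9)
-25 + k*(-35) = -25 + 9*(-35) = -25 - 315 = -340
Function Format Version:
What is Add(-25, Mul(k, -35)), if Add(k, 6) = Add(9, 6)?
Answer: -340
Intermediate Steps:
k = 9 (k = Add(-6, Add(9, 6)) = Add(-6, 15) = 9)
Add(-25, Mul(k, -35)) = Add(-25, Mul(9, -35)) = Add(-25, -315) = -340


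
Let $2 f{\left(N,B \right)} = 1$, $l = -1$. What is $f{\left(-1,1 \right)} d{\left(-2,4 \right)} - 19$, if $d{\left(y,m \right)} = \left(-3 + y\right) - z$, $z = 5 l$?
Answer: $-19$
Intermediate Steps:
$z = -5$ ($z = 5 \left(-1\right) = -5$)
$f{\left(N,B \right)} = \frac{1}{2}$ ($f{\left(N,B \right)} = \frac{1}{2} \cdot 1 = \frac{1}{2}$)
$d{\left(y,m \right)} = 2 + y$ ($d{\left(y,m \right)} = \left(-3 + y\right) - -5 = \left(-3 + y\right) + 5 = 2 + y$)
$f{\left(-1,1 \right)} d{\left(-2,4 \right)} - 19 = \frac{2 - 2}{2} - 19 = \frac{1}{2} \cdot 0 - 19 = 0 - 19 = -19$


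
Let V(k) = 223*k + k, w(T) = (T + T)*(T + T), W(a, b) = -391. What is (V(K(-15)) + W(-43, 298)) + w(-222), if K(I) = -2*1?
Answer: 196297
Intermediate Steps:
w(T) = 4*T² (w(T) = (2*T)*(2*T) = 4*T²)
K(I) = -2
V(k) = 224*k
(V(K(-15)) + W(-43, 298)) + w(-222) = (224*(-2) - 391) + 4*(-222)² = (-448 - 391) + 4*49284 = -839 + 197136 = 196297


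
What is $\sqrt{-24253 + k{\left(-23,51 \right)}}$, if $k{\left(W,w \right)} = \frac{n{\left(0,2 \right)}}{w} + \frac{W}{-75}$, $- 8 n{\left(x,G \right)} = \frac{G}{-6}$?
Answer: $\frac{7 i \sqrt{514949006}}{1020} \approx 155.73 i$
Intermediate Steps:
$n{\left(x,G \right)} = \frac{G}{48}$ ($n{\left(x,G \right)} = - \frac{G \frac{1}{-6}}{8} = - \frac{G \left(- \frac{1}{6}\right)}{8} = - \frac{\left(- \frac{1}{6}\right) G}{8} = \frac{G}{48}$)
$k{\left(W,w \right)} = - \frac{W}{75} + \frac{1}{24 w}$ ($k{\left(W,w \right)} = \frac{\frac{1}{48} \cdot 2}{w} + \frac{W}{-75} = \frac{1}{24 w} + W \left(- \frac{1}{75}\right) = \frac{1}{24 w} - \frac{W}{75} = - \frac{W}{75} + \frac{1}{24 w}$)
$\sqrt{-24253 + k{\left(-23,51 \right)}} = \sqrt{-24253 + \left(\left(- \frac{1}{75}\right) \left(-23\right) + \frac{1}{24 \cdot 51}\right)} = \sqrt{-24253 + \left(\frac{23}{75} + \frac{1}{24} \cdot \frac{1}{51}\right)} = \sqrt{-24253 + \left(\frac{23}{75} + \frac{1}{1224}\right)} = \sqrt{-24253 + \frac{9409}{30600}} = \sqrt{- \frac{742132391}{30600}} = \frac{7 i \sqrt{514949006}}{1020}$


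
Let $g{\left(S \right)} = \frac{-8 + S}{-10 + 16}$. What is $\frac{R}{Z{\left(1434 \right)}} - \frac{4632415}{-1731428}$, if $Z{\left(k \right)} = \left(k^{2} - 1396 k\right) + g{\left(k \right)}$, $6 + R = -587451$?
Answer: $- \frac{2290826909353}{284281431892} \approx -8.0583$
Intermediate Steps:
$R = -587457$ ($R = -6 - 587451 = -587457$)
$g{\left(S \right)} = - \frac{4}{3} + \frac{S}{6}$ ($g{\left(S \right)} = \frac{-8 + S}{6} = \left(-8 + S\right) \frac{1}{6} = - \frac{4}{3} + \frac{S}{6}$)
$Z{\left(k \right)} = - \frac{4}{3} + k^{2} - \frac{8375 k}{6}$ ($Z{\left(k \right)} = \left(k^{2} - 1396 k\right) + \left(- \frac{4}{3} + \frac{k}{6}\right) = - \frac{4}{3} + k^{2} - \frac{8375 k}{6}$)
$\frac{R}{Z{\left(1434 \right)}} - \frac{4632415}{-1731428} = - \frac{587457}{- \frac{4}{3} + 1434^{2} - 2001625} - \frac{4632415}{-1731428} = - \frac{587457}{- \frac{4}{3} + 2056356 - 2001625} - - \frac{4632415}{1731428} = - \frac{587457}{\frac{164189}{3}} + \frac{4632415}{1731428} = \left(-587457\right) \frac{3}{164189} + \frac{4632415}{1731428} = - \frac{1762371}{164189} + \frac{4632415}{1731428} = - \frac{2290826909353}{284281431892}$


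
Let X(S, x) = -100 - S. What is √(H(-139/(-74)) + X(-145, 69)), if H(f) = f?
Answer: √256706/74 ≈ 6.8468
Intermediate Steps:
√(H(-139/(-74)) + X(-145, 69)) = √(-139/(-74) + (-100 - 1*(-145))) = √(-139*(-1/74) + (-100 + 145)) = √(139/74 + 45) = √(3469/74) = √256706/74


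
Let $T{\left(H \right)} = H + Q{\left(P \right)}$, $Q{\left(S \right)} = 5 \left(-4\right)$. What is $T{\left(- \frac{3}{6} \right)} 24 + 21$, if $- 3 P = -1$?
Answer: $-471$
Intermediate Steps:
$P = \frac{1}{3}$ ($P = \left(- \frac{1}{3}\right) \left(-1\right) = \frac{1}{3} \approx 0.33333$)
$Q{\left(S \right)} = -20$
$T{\left(H \right)} = -20 + H$ ($T{\left(H \right)} = H - 20 = -20 + H$)
$T{\left(- \frac{3}{6} \right)} 24 + 21 = \left(-20 - \frac{3}{6}\right) 24 + 21 = \left(-20 - \frac{1}{2}\right) 24 + 21 = \left(- \frac{41}{2}\right) 24 + 21 = -492 + 21 = -471$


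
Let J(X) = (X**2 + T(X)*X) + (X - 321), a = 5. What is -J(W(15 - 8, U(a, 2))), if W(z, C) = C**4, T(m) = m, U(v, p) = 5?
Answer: -781554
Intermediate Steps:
J(X) = -321 + X + 2*X**2 (J(X) = (X**2 + X*X) + (X - 321) = (X**2 + X**2) + (-321 + X) = 2*X**2 + (-321 + X) = -321 + X + 2*X**2)
-J(W(15 - 8, U(a, 2))) = -(-321 + 5**4 + 2*(5**4)**2) = -(-321 + 625 + 2*625**2) = -(-321 + 625 + 2*390625) = -(-321 + 625 + 781250) = -1*781554 = -781554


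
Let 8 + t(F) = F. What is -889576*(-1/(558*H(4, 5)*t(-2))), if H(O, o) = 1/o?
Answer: -7174/9 ≈ -797.11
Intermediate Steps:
t(F) = -8 + F
-889576*(-1/(558*H(4, 5)*t(-2))) = -889576*(-5/(558*(-8 - 2))) = -889576/((-10*(-2)*(-31))*((⅕)*(-9))) = -889576/((20*(-31))*(-9/5)) = -889576/((-620*(-9/5))) = -889576/1116 = -889576*1/1116 = -7174/9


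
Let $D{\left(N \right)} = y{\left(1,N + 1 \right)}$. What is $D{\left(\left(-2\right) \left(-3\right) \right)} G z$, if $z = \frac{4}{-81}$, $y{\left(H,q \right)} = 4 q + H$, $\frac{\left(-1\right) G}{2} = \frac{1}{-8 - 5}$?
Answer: $- \frac{232}{1053} \approx -0.22032$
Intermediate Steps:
$G = \frac{2}{13}$ ($G = - \frac{2}{-8 - 5} = - \frac{2}{-13} = \left(-2\right) \left(- \frac{1}{13}\right) = \frac{2}{13} \approx 0.15385$)
$y{\left(H,q \right)} = H + 4 q$
$D{\left(N \right)} = 5 + 4 N$ ($D{\left(N \right)} = 1 + 4 \left(N + 1\right) = 1 + 4 \left(1 + N\right) = 1 + \left(4 + 4 N\right) = 5 + 4 N$)
$z = - \frac{4}{81}$ ($z = 4 \left(- \frac{1}{81}\right) = - \frac{4}{81} \approx -0.049383$)
$D{\left(\left(-2\right) \left(-3\right) \right)} G z = \left(5 + 4 \left(\left(-2\right) \left(-3\right)\right)\right) \frac{2}{13} \left(- \frac{4}{81}\right) = \left(5 + 4 \cdot 6\right) \frac{2}{13} \left(- \frac{4}{81}\right) = \left(5 + 24\right) \frac{2}{13} \left(- \frac{4}{81}\right) = 29 \cdot \frac{2}{13} \left(- \frac{4}{81}\right) = \frac{58}{13} \left(- \frac{4}{81}\right) = - \frac{232}{1053}$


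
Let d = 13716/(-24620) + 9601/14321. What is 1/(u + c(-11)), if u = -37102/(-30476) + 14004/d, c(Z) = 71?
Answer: 76094351074/9410336770341007 ≈ 8.0863e-6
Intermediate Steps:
d = 9987446/88145755 (d = 13716*(-1/24620) + 9601*(1/14321) = -3429/6155 + 9601/14321 = 9987446/88145755 ≈ 0.11331)
u = 9404934071414753/76094351074 (u = -37102/(-30476) + 14004/(9987446/88145755) = -37102*(-1/30476) + 14004*(88145755/9987446) = 18551/15238 + 617196576510/4993723 = 9404934071414753/76094351074 ≈ 1.2360e+5)
1/(u + c(-11)) = 1/(9404934071414753/76094351074 + 71) = 1/(9410336770341007/76094351074) = 76094351074/9410336770341007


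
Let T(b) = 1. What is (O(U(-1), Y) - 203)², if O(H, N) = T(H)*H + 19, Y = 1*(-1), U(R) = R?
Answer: 34225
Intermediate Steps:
Y = -1
O(H, N) = 19 + H (O(H, N) = 1*H + 19 = H + 19 = 19 + H)
(O(U(-1), Y) - 203)² = ((19 - 1) - 203)² = (18 - 203)² = (-185)² = 34225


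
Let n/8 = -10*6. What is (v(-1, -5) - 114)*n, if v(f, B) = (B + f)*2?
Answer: 60480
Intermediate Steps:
v(f, B) = 2*B + 2*f
n = -480 (n = 8*(-10*6) = 8*(-60) = -480)
(v(-1, -5) - 114)*n = ((2*(-5) + 2*(-1)) - 114)*(-480) = ((-10 - 2) - 114)*(-480) = (-12 - 114)*(-480) = -126*(-480) = 60480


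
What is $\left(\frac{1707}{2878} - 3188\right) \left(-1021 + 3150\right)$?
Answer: $- \frac{19530077053}{2878} \approx -6.786 \cdot 10^{6}$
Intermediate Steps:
$\left(\frac{1707}{2878} - 3188\right) \left(-1021 + 3150\right) = \left(1707 \cdot \frac{1}{2878} - 3188\right) 2129 = \left(\frac{1707}{2878} - 3188\right) 2129 = \left(- \frac{9173357}{2878}\right) 2129 = - \frac{19530077053}{2878}$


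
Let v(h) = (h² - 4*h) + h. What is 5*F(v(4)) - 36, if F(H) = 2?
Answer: -26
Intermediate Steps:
v(h) = h² - 3*h
5*F(v(4)) - 36 = 5*2 - 36 = 10 - 36 = -26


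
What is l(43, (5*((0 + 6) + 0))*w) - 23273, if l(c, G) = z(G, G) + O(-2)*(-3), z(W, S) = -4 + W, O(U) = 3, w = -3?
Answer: -23376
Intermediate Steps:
l(c, G) = -13 + G (l(c, G) = (-4 + G) + 3*(-3) = (-4 + G) - 9 = -13 + G)
l(43, (5*((0 + 6) + 0))*w) - 23273 = (-13 + (5*((0 + 6) + 0))*(-3)) - 23273 = (-13 + (5*(6 + 0))*(-3)) - 23273 = (-13 + (5*6)*(-3)) - 23273 = (-13 + 30*(-3)) - 23273 = (-13 - 90) - 23273 = -103 - 23273 = -23376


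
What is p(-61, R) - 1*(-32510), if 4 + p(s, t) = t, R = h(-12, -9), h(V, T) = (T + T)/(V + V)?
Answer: 130027/4 ≈ 32507.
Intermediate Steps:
h(V, T) = T/V (h(V, T) = (2*T)/((2*V)) = (2*T)*(1/(2*V)) = T/V)
R = ¾ (R = -9/(-12) = -9*(-1/12) = ¾ ≈ 0.75000)
p(s, t) = -4 + t
p(-61, R) - 1*(-32510) = (-4 + ¾) - 1*(-32510) = -13/4 + 32510 = 130027/4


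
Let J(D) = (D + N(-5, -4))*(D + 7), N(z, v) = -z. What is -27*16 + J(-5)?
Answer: -432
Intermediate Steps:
J(D) = (5 + D)*(7 + D) (J(D) = (D - 1*(-5))*(D + 7) = (D + 5)*(7 + D) = (5 + D)*(7 + D))
-27*16 + J(-5) = -27*16 + (35 + (-5)² + 12*(-5)) = -432 + (35 + 25 - 60) = -432 + 0 = -432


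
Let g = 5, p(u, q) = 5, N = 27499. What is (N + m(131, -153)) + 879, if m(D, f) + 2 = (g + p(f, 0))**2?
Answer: 28476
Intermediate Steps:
m(D, f) = 98 (m(D, f) = -2 + (5 + 5)**2 = -2 + 10**2 = -2 + 100 = 98)
(N + m(131, -153)) + 879 = (27499 + 98) + 879 = 27597 + 879 = 28476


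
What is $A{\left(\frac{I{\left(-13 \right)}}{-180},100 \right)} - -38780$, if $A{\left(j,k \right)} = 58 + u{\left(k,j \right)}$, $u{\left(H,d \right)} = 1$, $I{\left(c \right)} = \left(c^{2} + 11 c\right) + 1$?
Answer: $38839$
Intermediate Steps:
$I{\left(c \right)} = 1 + c^{2} + 11 c$
$A{\left(j,k \right)} = 59$ ($A{\left(j,k \right)} = 58 + 1 = 59$)
$A{\left(\frac{I{\left(-13 \right)}}{-180},100 \right)} - -38780 = 59 - -38780 = 59 + 38780 = 38839$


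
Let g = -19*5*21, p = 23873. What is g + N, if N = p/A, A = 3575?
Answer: -7108252/3575 ≈ -1988.3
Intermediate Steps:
g = -1995 (g = -95*21 = -1995)
N = 23873/3575 ≈ 6.6778
g + N = -1995 + 23873/3575 = -7108252/3575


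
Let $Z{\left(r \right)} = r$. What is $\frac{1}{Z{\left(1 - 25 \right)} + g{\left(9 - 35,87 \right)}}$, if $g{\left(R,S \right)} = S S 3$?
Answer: $\frac{1}{22683} \approx 4.4086 \cdot 10^{-5}$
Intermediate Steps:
$g{\left(R,S \right)} = 3 S^{2}$ ($g{\left(R,S \right)} = S^{2} \cdot 3 = 3 S^{2}$)
$\frac{1}{Z{\left(1 - 25 \right)} + g{\left(9 - 35,87 \right)}} = \frac{1}{\left(1 - 25\right) + 3 \cdot 87^{2}} = \frac{1}{\left(1 - 25\right) + 3 \cdot 7569} = \frac{1}{-24 + 22707} = \frac{1}{22683}$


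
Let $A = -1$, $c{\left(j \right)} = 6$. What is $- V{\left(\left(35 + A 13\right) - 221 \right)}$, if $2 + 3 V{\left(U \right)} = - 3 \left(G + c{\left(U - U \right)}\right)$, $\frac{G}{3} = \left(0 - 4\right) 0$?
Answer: $\frac{20}{3} \approx 6.6667$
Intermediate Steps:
$G = 0$ ($G = 3 \left(0 - 4\right) 0 = 3 \left(\left(-4\right) 0\right) = 3 \cdot 0 = 0$)
$V{\left(U \right)} = - \frac{20}{3}$ ($V{\left(U \right)} = - \frac{2}{3} + \frac{\left(-3\right) \left(0 + 6\right)}{3} = - \frac{2}{3} + \frac{\left(-3\right) 6}{3} = - \frac{2}{3} + \frac{1}{3} \left(-18\right) = - \frac{2}{3} - 6 = - \frac{20}{3}$)
$- V{\left(\left(35 + A 13\right) - 221 \right)} = \left(-1\right) \left(- \frac{20}{3}\right) = \frac{20}{3}$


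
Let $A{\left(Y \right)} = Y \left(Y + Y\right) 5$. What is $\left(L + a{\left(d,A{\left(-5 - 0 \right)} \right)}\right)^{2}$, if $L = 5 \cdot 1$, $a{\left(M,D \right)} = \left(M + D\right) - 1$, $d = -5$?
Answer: $62001$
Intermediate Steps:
$A{\left(Y \right)} = 10 Y^{2}$ ($A{\left(Y \right)} = Y 2 Y 5 = Y 10 Y = 10 Y^{2}$)
$a{\left(M,D \right)} = -1 + D + M$ ($a{\left(M,D \right)} = \left(D + M\right) - 1 = -1 + D + M$)
$L = 5$
$\left(L + a{\left(d,A{\left(-5 - 0 \right)} \right)}\right)^{2} = \left(5 - \left(6 - 10 \left(-5 - 0\right)^{2}\right)\right)^{2} = \left(5 - \left(6 - 10 \left(-5 + 0\right)^{2}\right)\right)^{2} = \left(5 - \left(6 - 250\right)\right)^{2} = \left(5 - -244\right)^{2} = \left(5 + 244\right)^{2} = 249^{2} = 62001$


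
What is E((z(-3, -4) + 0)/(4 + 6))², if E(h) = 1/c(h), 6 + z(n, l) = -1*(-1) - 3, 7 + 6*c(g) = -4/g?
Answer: 9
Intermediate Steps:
c(g) = -7/6 - 2/(3*g) (c(g) = -7/6 + (-4/g)/6 = -7/6 - 2/(3*g))
z(n, l) = -8 (z(n, l) = -6 + (-1*(-1) - 3) = -6 + (1 - 3) = -6 - 2 = -8)
E(h) = 6*h/(-4 - 7*h) (E(h) = 1/((-4 - 7*h)/(6*h)) = 6*h/(-4 - 7*h))
E((z(-3, -4) + 0)/(4 + 6))² = (-6*(-8 + 0)/(4 + 6)/(4 + 7*((-8 + 0)/(4 + 6))))² = (-6*(-8/10)/(4 + 7*(-8/10)))² = (-6*(-8*⅒)/(4 + 7*(-8*⅒)))² = (-6*(-⅘)/(4 + 7*(-⅘)))² = (-6*(-⅘)/(4 - 28/5))² = (-6*(-⅘)/(-8/5))² = (-6*(-⅘)*(-5/8))² = (-3)² = 9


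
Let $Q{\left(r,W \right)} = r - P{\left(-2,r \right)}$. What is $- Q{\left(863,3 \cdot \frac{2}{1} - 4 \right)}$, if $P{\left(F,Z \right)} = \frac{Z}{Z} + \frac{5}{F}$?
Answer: $- \frac{1729}{2} \approx -864.5$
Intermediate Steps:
$P{\left(F,Z \right)} = 1 + \frac{5}{F}$
$Q{\left(r,W \right)} = \frac{3}{2} + r$ ($Q{\left(r,W \right)} = r - \frac{5 - 2}{-2} = r - \left(- \frac{1}{2}\right) 3 = r - - \frac{3}{2} = r + \frac{3}{2} = \frac{3}{2} + r$)
$- Q{\left(863,3 \cdot \frac{2}{1} - 4 \right)} = - (\frac{3}{2} + 863) = \left(-1\right) \frac{1729}{2} = - \frac{1729}{2}$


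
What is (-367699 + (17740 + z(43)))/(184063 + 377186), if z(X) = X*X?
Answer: -348110/561249 ≈ -0.62024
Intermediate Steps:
z(X) = X**2
(-367699 + (17740 + z(43)))/(184063 + 377186) = (-367699 + (17740 + 43**2))/(184063 + 377186) = (-367699 + (17740 + 1849))/561249 = (-367699 + 19589)*(1/561249) = -348110*1/561249 = -348110/561249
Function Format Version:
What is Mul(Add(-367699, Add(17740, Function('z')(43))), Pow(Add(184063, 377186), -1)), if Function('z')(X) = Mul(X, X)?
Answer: Rational(-348110, 561249) ≈ -0.62024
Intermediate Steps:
Function('z')(X) = Pow(X, 2)
Mul(Add(-367699, Add(17740, Function('z')(43))), Pow(Add(184063, 377186), -1)) = Mul(Add(-367699, Add(17740, Pow(43, 2))), Pow(Add(184063, 377186), -1)) = Mul(Add(-367699, Add(17740, 1849)), Pow(561249, -1)) = Mul(Add(-367699, 19589), Rational(1, 561249)) = Mul(-348110, Rational(1, 561249)) = Rational(-348110, 561249)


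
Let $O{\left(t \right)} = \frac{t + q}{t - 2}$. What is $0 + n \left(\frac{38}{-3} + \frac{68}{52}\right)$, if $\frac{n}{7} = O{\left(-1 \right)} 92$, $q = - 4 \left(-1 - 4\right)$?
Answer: $\frac{5420548}{117} \approx 46330.0$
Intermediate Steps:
$q = 20$ ($q = \left(-4\right) \left(-5\right) = 20$)
$O{\left(t \right)} = \frac{20 + t}{-2 + t}$ ($O{\left(t \right)} = \frac{t + 20}{t - 2} = \frac{20 + t}{-2 + t}$)
$n = - \frac{12236}{3}$ ($n = 7 \frac{20 - 1}{-2 - 1} \cdot 92 = 7 \frac{1}{-3} \cdot 19 \cdot 92 = 7 \left(- \frac{1}{3}\right) 19 \cdot 92 = 7 \left(\left(- \frac{19}{3}\right) 92\right) = 7 \left(- \frac{1748}{3}\right) = - \frac{12236}{3} \approx -4078.7$)
$0 + n \left(\frac{38}{-3} + \frac{68}{52}\right) = 0 - \frac{12236 \left(\frac{38}{-3} + \frac{68}{52}\right)}{3} = 0 - \frac{12236 \left(38 \left(- \frac{1}{3}\right) + 68 \cdot \frac{1}{52}\right)}{3} = 0 - \frac{12236 \left(- \frac{38}{3} + \frac{17}{13}\right)}{3} = 0 - - \frac{5420548}{117} = 0 + \frac{5420548}{117} = \frac{5420548}{117}$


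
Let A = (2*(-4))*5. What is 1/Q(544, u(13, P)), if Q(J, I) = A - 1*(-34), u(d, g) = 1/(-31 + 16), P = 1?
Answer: -1/6 ≈ -0.16667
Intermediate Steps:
u(d, g) = -1/15 (u(d, g) = 1/(-15) = -1/15)
A = -40 (A = -8*5 = -40)
Q(J, I) = -6 (Q(J, I) = -40 - 1*(-34) = -40 + 34 = -6)
1/Q(544, u(13, P)) = 1/(-6) = -1/6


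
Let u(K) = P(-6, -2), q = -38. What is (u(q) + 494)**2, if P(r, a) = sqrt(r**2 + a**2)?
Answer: 244076 + 1976*sqrt(10) ≈ 2.5032e+5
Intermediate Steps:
P(r, a) = sqrt(a**2 + r**2)
u(K) = 2*sqrt(10) (u(K) = sqrt((-2)**2 + (-6)**2) = sqrt(4 + 36) = sqrt(40) = 2*sqrt(10))
(u(q) + 494)**2 = (2*sqrt(10) + 494)**2 = (494 + 2*sqrt(10))**2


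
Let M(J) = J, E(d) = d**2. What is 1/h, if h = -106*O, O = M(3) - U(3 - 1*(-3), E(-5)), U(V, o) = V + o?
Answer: 1/2968 ≈ 0.00033693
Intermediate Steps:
O = -28 (O = 3 - ((3 - 1*(-3)) + (-5)**2) = 3 - ((3 + 3) + 25) = 3 - (6 + 25) = 3 - 1*31 = 3 - 31 = -28)
h = 2968 (h = -106*(-28) = 2968)
1/h = 1/2968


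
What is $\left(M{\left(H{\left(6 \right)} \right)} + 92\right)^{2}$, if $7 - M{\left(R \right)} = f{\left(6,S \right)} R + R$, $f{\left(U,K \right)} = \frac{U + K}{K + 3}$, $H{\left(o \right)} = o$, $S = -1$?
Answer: $6084$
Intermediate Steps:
$f{\left(U,K \right)} = \frac{K + U}{3 + K}$
$M{\left(R \right)} = 7 - \frac{7 R}{2}$ ($M{\left(R \right)} = 7 - \left(\frac{-1 + 6}{3 - 1} R + R\right) = 7 - \left(\frac{1}{2} \cdot 5 R + R\right) = 7 - \left(\frac{5 R}{2} + R\right) = 7 - \frac{7 R}{2}$)
$\left(M{\left(H{\left(6 \right)} \right)} + 92\right)^{2} = \left(\left(7 - 21\right) + 92\right)^{2} = \left(-14 + 92\right)^{2} = 78^{2} = 6084$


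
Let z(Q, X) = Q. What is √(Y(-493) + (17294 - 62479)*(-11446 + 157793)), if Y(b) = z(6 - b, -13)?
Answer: 2*I*√1653172174 ≈ 81319.0*I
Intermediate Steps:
Y(b) = 6 - b
√(Y(-493) + (17294 - 62479)*(-11446 + 157793)) = √((6 - 1*(-493)) + (17294 - 62479)*(-11446 + 157793)) = √((6 + 493) - 45185*146347) = √(499 - 6612689195) = √(-6612688696) = 2*I*√1653172174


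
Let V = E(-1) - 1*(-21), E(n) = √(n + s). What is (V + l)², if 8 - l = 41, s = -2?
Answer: (12 - I*√3)² ≈ 141.0 - 41.569*I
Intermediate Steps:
E(n) = √(-2 + n) (E(n) = √(n - 2) = √(-2 + n))
V = 21 + I*√3 (V = √(-2 - 1) - 1*(-21) = √(-3) + 21 = I*√3 + 21 = 21 + I*√3 ≈ 21.0 + 1.732*I)
l = -33 (l = 8 - 1*41 = 8 - 41 = -33)
(V + l)² = ((21 + I*√3) - 33)² = (-12 + I*√3)²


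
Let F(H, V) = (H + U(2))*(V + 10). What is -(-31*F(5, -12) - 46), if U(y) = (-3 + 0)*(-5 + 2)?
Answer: -822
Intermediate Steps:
U(y) = 9 (U(y) = -3*(-3) = 9)
F(H, V) = (9 + H)*(10 + V) (F(H, V) = (H + 9)*(V + 10) = (9 + H)*(10 + V))
-(-31*F(5, -12) - 46) = -(-31*(90 + 9*(-12) + 10*5 + 5*(-12)) - 46) = -(-31*(90 - 108 + 50 - 60) - 46) = -(-31*(-28) - 46) = -(868 - 46) = -1*822 = -822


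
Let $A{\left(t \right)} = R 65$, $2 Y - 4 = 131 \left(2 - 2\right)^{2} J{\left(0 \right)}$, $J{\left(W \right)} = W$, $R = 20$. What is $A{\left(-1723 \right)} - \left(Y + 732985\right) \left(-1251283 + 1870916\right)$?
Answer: $-454182932471$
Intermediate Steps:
$Y = 2$ ($Y = 2 + \frac{131 \left(2 - 2\right)^{2} \cdot 0}{2} = 2 + \frac{131 \cdot 0^{2} \cdot 0}{2} = 2 + \frac{131 \cdot 0 \cdot 0}{2} = 2 + \frac{0 \cdot 0}{2} = 2 + \frac{1}{2} \cdot 0 = 2 + 0 = 2$)
$A{\left(t \right)} = 1300$ ($A{\left(t \right)} = 20 \cdot 65 = 1300$)
$A{\left(-1723 \right)} - \left(Y + 732985\right) \left(-1251283 + 1870916\right) = 1300 - \left(2 + 732985\right) \left(-1251283 + 1870916\right) = 1300 - 732987 \cdot 619633 = 1300 - 454182933771 = -454182932471$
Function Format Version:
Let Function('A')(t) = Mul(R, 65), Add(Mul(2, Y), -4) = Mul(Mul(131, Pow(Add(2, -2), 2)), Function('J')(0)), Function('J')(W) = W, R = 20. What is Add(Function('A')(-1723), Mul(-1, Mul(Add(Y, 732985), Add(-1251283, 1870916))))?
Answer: -454182932471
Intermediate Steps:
Y = 2 (Y = Add(2, Mul(Rational(1, 2), Mul(Mul(131, Pow(Add(2, -2), 2)), 0))) = Add(2, Mul(Rational(1, 2), Mul(Mul(131, Pow(0, 2)), 0))) = Add(2, Mul(Rational(1, 2), Mul(Mul(131, 0), 0))) = Add(2, Mul(Rational(1, 2), Mul(0, 0))) = Add(2, Mul(Rational(1, 2), 0)) = Add(2, 0) = 2)
Function('A')(t) = 1300 (Function('A')(t) = Mul(20, 65) = 1300)
Add(Function('A')(-1723), Mul(-1, Mul(Add(Y, 732985), Add(-1251283, 1870916)))) = Add(1300, Mul(-1, Mul(Add(2, 732985), Add(-1251283, 1870916)))) = Add(1300, Mul(-1, Mul(732987, 619633))) = Add(1300, Mul(-1, 454182933771)) = Add(1300, -454182933771) = -454182932471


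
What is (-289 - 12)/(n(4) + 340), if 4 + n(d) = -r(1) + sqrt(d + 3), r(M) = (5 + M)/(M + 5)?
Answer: -100835/112218 + 301*sqrt(7)/112218 ≈ -0.89147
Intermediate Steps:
r(M) = 1 (r(M) = (5 + M)/(5 + M) = 1)
n(d) = -5 + sqrt(3 + d) (n(d) = -4 + (-1*1 + sqrt(d + 3)) = -4 + (-1 + sqrt(3 + d)) = -5 + sqrt(3 + d))
(-289 - 12)/(n(4) + 340) = (-289 - 12)/((-5 + sqrt(3 + 4)) + 340) = -301/((-5 + sqrt(7)) + 340) = -301/(335 + sqrt(7))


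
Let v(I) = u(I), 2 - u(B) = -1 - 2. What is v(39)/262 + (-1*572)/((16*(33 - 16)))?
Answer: -18563/8908 ≈ -2.0839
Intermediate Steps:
u(B) = 5 (u(B) = 2 - (-1 - 2) = 2 - 1*(-3) = 2 + 3 = 5)
v(I) = 5
v(39)/262 + (-1*572)/((16*(33 - 16))) = 5/262 + (-1*572)/((16*(33 - 16))) = 5*(1/262) - 572/(16*17) = 5/262 - 572/272 = 5/262 - 572*1/272 = 5/262 - 143/68 = -18563/8908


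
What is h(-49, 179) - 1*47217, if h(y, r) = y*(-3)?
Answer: -47070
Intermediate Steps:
h(y, r) = -3*y
h(-49, 179) - 1*47217 = -3*(-49) - 1*47217 = 147 - 47217 = -47070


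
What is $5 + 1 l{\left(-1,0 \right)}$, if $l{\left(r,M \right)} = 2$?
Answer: $7$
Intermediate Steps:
$5 + 1 l{\left(-1,0 \right)} = 5 + 1 \cdot 2 = 5 + 2 = 7$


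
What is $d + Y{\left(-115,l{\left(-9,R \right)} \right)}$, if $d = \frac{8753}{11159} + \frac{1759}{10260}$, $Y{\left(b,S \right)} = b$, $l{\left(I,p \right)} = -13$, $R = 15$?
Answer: $- \frac{13057069639}{114491340} \approx -114.04$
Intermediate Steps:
$d = \frac{109434461}{114491340}$ ($d = 8753 \cdot \frac{1}{11159} + 1759 \cdot \frac{1}{10260} = \frac{8753}{11159} + \frac{1759}{10260} = \frac{109434461}{114491340} \approx 0.95583$)
$d + Y{\left(-115,l{\left(-9,R \right)} \right)} = \frac{109434461}{114491340} - 115 = - \frac{13057069639}{114491340}$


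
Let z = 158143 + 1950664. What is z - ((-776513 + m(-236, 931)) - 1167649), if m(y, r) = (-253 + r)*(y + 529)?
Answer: 3854315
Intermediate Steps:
z = 2108807
m(y, r) = (-253 + r)*(529 + y)
z - ((-776513 + m(-236, 931)) - 1167649) = 2108807 - ((-776513 + (-133837 - 253*(-236) + 529*931 + 931*(-236))) - 1167649) = 2108807 - ((-776513 + (-133837 + 59708 + 492499 - 219716)) - 1167649) = 2108807 - ((-776513 + 198654) - 1167649) = 2108807 - (-577859 - 1167649) = 2108807 - 1*(-1745508) = 2108807 + 1745508 = 3854315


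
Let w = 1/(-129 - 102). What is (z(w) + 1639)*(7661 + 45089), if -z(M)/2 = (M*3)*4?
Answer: 6657630250/77 ≈ 8.6463e+7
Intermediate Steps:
w = -1/231 (w = 1/(-231) = -1/231 ≈ -0.0043290)
z(M) = -24*M (z(M) = -2*M*3*4 = -2*3*M*4 = -24*M)
(z(w) + 1639)*(7661 + 45089) = (-24*(-1/231) + 1639)*(7661 + 45089) = (8/77 + 1639)*52750 = (126211/77)*52750 = 6657630250/77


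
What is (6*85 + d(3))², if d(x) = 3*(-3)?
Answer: 251001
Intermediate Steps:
d(x) = -9
(6*85 + d(3))² = (6*85 - 9)² = (510 - 9)² = 501² = 251001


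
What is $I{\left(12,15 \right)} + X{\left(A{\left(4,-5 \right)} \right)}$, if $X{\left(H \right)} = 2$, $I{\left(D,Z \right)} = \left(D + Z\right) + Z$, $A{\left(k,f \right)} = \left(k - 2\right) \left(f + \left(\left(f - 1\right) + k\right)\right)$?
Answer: $44$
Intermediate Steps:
$A{\left(k,f \right)} = \left(-2 + k\right) \left(-1 + k + 2 f\right)$ ($A{\left(k,f \right)} = \left(-2 + k\right) \left(f + \left(\left(-1 + f\right) + k\right)\right) = \left(-2 + k\right) \left(f + \left(-1 + f + k\right)\right) = \left(-2 + k\right) \left(-1 + k + 2 f\right)$)
$I{\left(D,Z \right)} = D + 2 Z$
$I{\left(12,15 \right)} + X{\left(A{\left(4,-5 \right)} \right)} = \left(12 + 2 \cdot 15\right) + 2 = \left(12 + 30\right) + 2 = 42 + 2 = 44$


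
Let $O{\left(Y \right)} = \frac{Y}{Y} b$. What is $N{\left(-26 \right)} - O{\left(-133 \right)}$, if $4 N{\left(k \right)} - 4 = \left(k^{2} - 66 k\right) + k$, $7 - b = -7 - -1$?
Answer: $\frac{1159}{2} \approx 579.5$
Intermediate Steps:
$b = 13$ ($b = 7 - \left(-7 - -1\right) = 7 - \left(-7 + 1\right) = 7 - -6 = 7 + 6 = 13$)
$O{\left(Y \right)} = 13$ ($O{\left(Y \right)} = \frac{Y}{Y} 13 = 1 \cdot 13 = 13$)
$N{\left(k \right)} = 1 - \frac{65 k}{4} + \frac{k^{2}}{4}$ ($N{\left(k \right)} = 1 + \frac{\left(k^{2} - 66 k\right) + k}{4} = 1 + \frac{k^{2} - 65 k}{4} = 1 + \left(- \frac{65 k}{4} + \frac{k^{2}}{4}\right) = 1 - \frac{65 k}{4} + \frac{k^{2}}{4}$)
$N{\left(-26 \right)} - O{\left(-133 \right)} = \left(1 - - \frac{845}{2} + \frac{\left(-26\right)^{2}}{4}\right) - 13 = \left(1 + \frac{845}{2} + \frac{1}{4} \cdot 676\right) - 13 = \left(1 + \frac{845}{2} + 169\right) - 13 = \frac{1185}{2} - 13 = \frac{1159}{2}$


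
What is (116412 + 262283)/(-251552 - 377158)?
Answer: -75739/125742 ≈ -0.60234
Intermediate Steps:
(116412 + 262283)/(-251552 - 377158) = 378695/(-628710) = 378695*(-1/628710) = -75739/125742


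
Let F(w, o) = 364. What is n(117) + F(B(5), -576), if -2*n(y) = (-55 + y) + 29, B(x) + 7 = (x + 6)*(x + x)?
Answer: 637/2 ≈ 318.50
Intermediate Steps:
B(x) = -7 + 2*x*(6 + x) (B(x) = -7 + (x + 6)*(x + x) = -7 + (6 + x)*(2*x) = -7 + 2*x*(6 + x))
n(y) = 13 - y/2 (n(y) = -((-55 + y) + 29)/2 = -(-26 + y)/2 = 13 - y/2)
n(117) + F(B(5), -576) = (13 - ½*117) + 364 = (13 - 117/2) + 364 = -91/2 + 364 = 637/2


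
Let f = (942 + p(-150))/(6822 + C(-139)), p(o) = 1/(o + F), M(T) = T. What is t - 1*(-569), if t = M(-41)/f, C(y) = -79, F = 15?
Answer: 35036656/127169 ≈ 275.51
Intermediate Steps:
p(o) = 1/(15 + o) (p(o) = 1/(o + 15) = 1/(15 + o))
f = 127169/910305 (f = (942 + 1/(15 - 150))/(6822 - 79) = (942 + 1/(-135))/6743 = (942 - 1/135)*(1/6743) = (127169/135)*(1/6743) = 127169/910305 ≈ 0.13970)
t = -37322505/127169 (t = -41/127169/910305 = -41*910305/127169 = -37322505/127169 ≈ -293.49)
t - 1*(-569) = -37322505/127169 - 1*(-569) = -37322505/127169 + 569 = 35036656/127169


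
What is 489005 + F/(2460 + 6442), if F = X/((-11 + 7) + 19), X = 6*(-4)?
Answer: 10882806271/22255 ≈ 4.8901e+5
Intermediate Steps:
X = -24
F = -8/5 (F = -24/((-11 + 7) + 19) = -24/(-4 + 19) = -24/15 = -24*1/15 = -8/5 ≈ -1.6000)
489005 + F/(2460 + 6442) = 489005 - 8/(5*(2460 + 6442)) = 489005 - 8/5/8902 = 489005 - 8/5*1/8902 = 489005 - 4/22255 = 10882806271/22255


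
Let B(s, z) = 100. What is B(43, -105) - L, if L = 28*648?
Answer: -18044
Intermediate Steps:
L = 18144
B(43, -105) - L = 100 - 1*18144 = 100 - 18144 = -18044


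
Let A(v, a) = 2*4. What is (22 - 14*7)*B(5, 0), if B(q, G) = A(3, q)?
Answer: -608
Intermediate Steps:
A(v, a) = 8
B(q, G) = 8
(22 - 14*7)*B(5, 0) = (22 - 14*7)*8 = (22 - 98)*8 = -76*8 = -608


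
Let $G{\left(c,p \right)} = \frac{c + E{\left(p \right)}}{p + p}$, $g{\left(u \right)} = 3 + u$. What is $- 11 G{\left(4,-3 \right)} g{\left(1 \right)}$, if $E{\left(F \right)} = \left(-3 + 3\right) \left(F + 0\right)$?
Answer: $\frac{88}{3} \approx 29.333$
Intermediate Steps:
$E{\left(F \right)} = 0$ ($E{\left(F \right)} = 0 F = 0$)
$G{\left(c,p \right)} = \frac{c}{2 p}$ ($G{\left(c,p \right)} = \frac{c + 0}{p + p} = \frac{c}{2 p}$)
$- 11 G{\left(4,-3 \right)} g{\left(1 \right)} = - 11 \cdot \frac{1}{2} \cdot 4 \frac{1}{-3} \left(3 + 1\right) = - 11 \cdot \frac{1}{2} \cdot 4 \left(- \frac{1}{3}\right) 4 = \left(-11\right) \left(- \frac{2}{3}\right) 4 = \frac{22}{3} \cdot 4 = \frac{88}{3}$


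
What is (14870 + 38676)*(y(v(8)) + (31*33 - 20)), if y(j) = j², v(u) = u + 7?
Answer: 65754488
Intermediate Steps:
v(u) = 7 + u
(14870 + 38676)*(y(v(8)) + (31*33 - 20)) = (14870 + 38676)*((7 + 8)² + (31*33 - 20)) = 53546*(15² + (1023 - 20)) = 53546*(225 + 1003) = 53546*1228 = 65754488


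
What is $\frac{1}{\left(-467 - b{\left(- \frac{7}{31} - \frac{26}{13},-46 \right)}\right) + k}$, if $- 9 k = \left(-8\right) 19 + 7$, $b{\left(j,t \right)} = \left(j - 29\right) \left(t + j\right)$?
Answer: $- \frac{8649}{16924178} \approx -0.00051104$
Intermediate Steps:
$b{\left(j,t \right)} = \left(-29 + j\right) \left(j + t\right)$
$k = \frac{145}{9}$ ($k = - \frac{\left(-8\right) 19 + 7}{9} = - \frac{-152 + 7}{9} = \left(- \frac{1}{9}\right) \left(-145\right) = \frac{145}{9} \approx 16.111$)
$\frac{1}{\left(-467 - b{\left(- \frac{7}{31} - \frac{26}{13},-46 \right)}\right) + k} = \frac{1}{\left(-467 - \left(\left(- \frac{7}{31} - \frac{26}{13}\right)^{2} - 29 \left(- \frac{7}{31} - \frac{26}{13}\right) - -1334 + \left(- \frac{7}{31} - \frac{26}{13}\right) \left(-46\right)\right)\right) + \frac{145}{9}} = \frac{1}{\left(-467 - \left(\left(\left(-7\right) \frac{1}{31} - 2\right)^{2} - 29 \left(\left(-7\right) \frac{1}{31} - 2\right) + 1334 + \left(\left(-7\right) \frac{1}{31} - 2\right) \left(-46\right)\right)\right) + \frac{145}{9}} = \frac{1}{\left(-467 - \left(\left(- \frac{7}{31} - 2\right)^{2} - 29 \left(- \frac{7}{31} - 2\right) + 1334 + \left(- \frac{7}{31} - 2\right) \left(-46\right)\right)\right) + \frac{145}{9}} = \frac{1}{\left(-467 - \left(\left(- \frac{69}{31}\right)^{2} - - \frac{2001}{31} + 1334 - - \frac{3174}{31}\right)\right) + \frac{145}{9}} = \frac{1}{\left(-467 - \left(\frac{4761}{961} + \frac{2001}{31} + 1334 + \frac{3174}{31}\right)\right) + \frac{145}{9}} = \frac{1}{\left(-467 - \frac{1447160}{961}\right) + \frac{145}{9}} = \frac{1}{- \frac{1895947}{961} + \frac{145}{9}} = \frac{1}{- \frac{16924178}{8649}} = - \frac{8649}{16924178}$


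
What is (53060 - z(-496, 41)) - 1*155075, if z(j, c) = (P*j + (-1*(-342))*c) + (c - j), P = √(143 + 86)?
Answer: -116574 + 496*√229 ≈ -1.0907e+5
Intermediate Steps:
P = √229 ≈ 15.133
z(j, c) = -j + 343*c + j*√229 (z(j, c) = (√229*j + (-1*(-342))*c) + (c - j) = (j*√229 + 342*c) + (c - j) = (342*c + j*√229) + (c - j) = -j + 343*c + j*√229)
(53060 - z(-496, 41)) - 1*155075 = (53060 - (-1*(-496) + 343*41 - 496*√229)) - 1*155075 = (53060 - (496 + 14063 - 496*√229)) - 155075 = (53060 - (14559 - 496*√229)) - 155075 = (53060 + (-14559 + 496*√229)) - 155075 = (38501 + 496*√229) - 155075 = -116574 + 496*√229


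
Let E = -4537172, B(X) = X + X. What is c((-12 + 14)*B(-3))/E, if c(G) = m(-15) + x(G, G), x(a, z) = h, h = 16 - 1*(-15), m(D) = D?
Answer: -4/1134293 ≈ -3.5264e-6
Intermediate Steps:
B(X) = 2*X
h = 31 (h = 16 + 15 = 31)
x(a, z) = 31
c(G) = 16 (c(G) = -15 + 31 = 16)
c((-12 + 14)*B(-3))/E = 16/(-4537172) = 16*(-1/4537172) = -4/1134293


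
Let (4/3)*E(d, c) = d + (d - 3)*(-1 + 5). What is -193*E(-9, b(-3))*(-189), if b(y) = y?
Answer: -6237567/4 ≈ -1.5594e+6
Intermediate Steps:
E(d, c) = -9 + 15*d/4 (E(d, c) = 3*(d + (d - 3)*(-1 + 5))/4 = 3*(d + (-3 + d)*4)/4 = 3*(d + (-12 + 4*d))/4 = 3*(-12 + 5*d)/4 = -9 + 15*d/4)
-193*E(-9, b(-3))*(-189) = -193*(-9 + (15/4)*(-9))*(-189) = -193*(-9 - 135/4)*(-189) = -193*(-171/4)*(-189) = (33003/4)*(-189) = -6237567/4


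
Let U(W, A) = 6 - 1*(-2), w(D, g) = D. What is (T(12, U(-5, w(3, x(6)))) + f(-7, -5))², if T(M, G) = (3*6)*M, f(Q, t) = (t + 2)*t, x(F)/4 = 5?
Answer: 53361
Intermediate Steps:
x(F) = 20 (x(F) = 4*5 = 20)
f(Q, t) = t*(2 + t) (f(Q, t) = (2 + t)*t = t*(2 + t))
U(W, A) = 8 (U(W, A) = 6 + 2 = 8)
T(M, G) = 18*M
(T(12, U(-5, w(3, x(6)))) + f(-7, -5))² = (18*12 - 5*(2 - 5))² = (216 - 5*(-3))² = (216 + 15)² = 231² = 53361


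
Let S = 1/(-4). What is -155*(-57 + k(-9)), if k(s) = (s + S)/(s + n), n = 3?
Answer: 206305/24 ≈ 8596.0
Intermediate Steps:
S = -1/4 ≈ -0.25000
k(s) = (-1/4 + s)/(3 + s) (k(s) = (s - 1/4)/(s + 3) = (-1/4 + s)/(3 + s))
-155*(-57 + k(-9)) = -155*(-57 + (-1/4 - 9)/(3 - 9)) = -155*(-57 - 37/4/(-6)) = -155*(-57 - 1/6*(-37/4)) = -155*(-57 + 37/24) = -155*(-1331/24) = 206305/24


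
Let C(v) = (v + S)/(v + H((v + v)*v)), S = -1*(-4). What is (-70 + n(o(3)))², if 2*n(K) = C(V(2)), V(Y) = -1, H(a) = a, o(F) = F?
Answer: 18769/4 ≈ 4692.3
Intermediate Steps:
S = 4
C(v) = (4 + v)/(v + 2*v²) (C(v) = (v + 4)/(v + (v + v)*v) = (4 + v)/(v + (2*v)*v) = (4 + v)/(v + 2*v²))
n(K) = 3/2 (n(K) = ((4 - 1)/((-1)*(1 + 2*(-1))))/2 = (-1*3/(1 - 2))/2 = (-1*3/(-1))/2 = (-1*(-1)*3)/2 = (½)*3 = 3/2)
(-70 + n(o(3)))² = (-70 + 3/2)² = (-137/2)² = 18769/4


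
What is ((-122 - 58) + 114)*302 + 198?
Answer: -19734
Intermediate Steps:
((-122 - 58) + 114)*302 + 198 = (-180 + 114)*302 + 198 = -66*302 + 198 = -19932 + 198 = -19734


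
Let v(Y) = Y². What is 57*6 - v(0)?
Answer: 342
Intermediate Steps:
57*6 - v(0) = 57*6 - 1*0² = 342 - 1*0 = 342 + 0 = 342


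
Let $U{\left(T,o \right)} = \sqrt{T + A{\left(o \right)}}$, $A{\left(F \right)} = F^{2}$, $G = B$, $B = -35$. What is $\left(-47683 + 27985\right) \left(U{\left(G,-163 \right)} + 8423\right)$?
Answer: $-165916254 - 19698 \sqrt{26534} \approx -1.6912 \cdot 10^{8}$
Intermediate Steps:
$G = -35$
$U{\left(T,o \right)} = \sqrt{T + o^{2}}$
$\left(-47683 + 27985\right) \left(U{\left(G,-163 \right)} + 8423\right) = \left(-47683 + 27985\right) \left(\sqrt{-35 + \left(-163\right)^{2}} + 8423\right) = - 19698 \left(\sqrt{-35 + 26569} + 8423\right) = - 19698 \left(\sqrt{26534} + 8423\right) = - 19698 \left(8423 + \sqrt{26534}\right) = -165916254 - 19698 \sqrt{26534}$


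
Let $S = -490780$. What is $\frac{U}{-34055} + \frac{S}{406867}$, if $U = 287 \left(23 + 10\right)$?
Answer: $- \frac{2938135751}{1979407955} \approx -1.4844$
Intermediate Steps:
$U = 9471$ ($U = 287 \cdot 33 = 9471$)
$\frac{U}{-34055} + \frac{S}{406867} = \frac{9471}{-34055} - \frac{490780}{406867} = 9471 \left(- \frac{1}{34055}\right) - \frac{490780}{406867} = - \frac{1353}{4865} - \frac{490780}{406867} = - \frac{2938135751}{1979407955}$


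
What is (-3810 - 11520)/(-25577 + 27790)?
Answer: -15330/2213 ≈ -6.9272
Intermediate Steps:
(-3810 - 11520)/(-25577 + 27790) = -15330/2213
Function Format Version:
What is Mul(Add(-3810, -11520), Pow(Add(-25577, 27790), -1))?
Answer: Rational(-15330, 2213) ≈ -6.9272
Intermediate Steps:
Mul(Add(-3810, -11520), Pow(Add(-25577, 27790), -1)) = Mul(-15330, Pow(2213, -1)) = Mul(-15330, Rational(1, 2213)) = Rational(-15330, 2213)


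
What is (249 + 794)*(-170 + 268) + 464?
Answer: 102678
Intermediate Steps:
(249 + 794)*(-170 + 268) + 464 = 1043*98 + 464 = 102214 + 464 = 102678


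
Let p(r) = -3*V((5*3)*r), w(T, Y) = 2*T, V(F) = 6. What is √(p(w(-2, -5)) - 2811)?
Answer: I*√2829 ≈ 53.188*I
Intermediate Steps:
p(r) = -18 (p(r) = -3*6 = -18)
√(p(w(-2, -5)) - 2811) = √(-18 - 2811) = √(-2829) = I*√2829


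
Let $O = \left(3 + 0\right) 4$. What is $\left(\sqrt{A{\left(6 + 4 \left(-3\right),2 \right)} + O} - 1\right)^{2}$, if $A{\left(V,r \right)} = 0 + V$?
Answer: $\left(1 - \sqrt{6}\right)^{2} \approx 2.101$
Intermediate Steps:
$A{\left(V,r \right)} = V$
$O = 12$ ($O = 3 \cdot 4 = 12$)
$\left(\sqrt{A{\left(6 + 4 \left(-3\right),2 \right)} + O} - 1\right)^{2} = \left(\sqrt{\left(6 + 4 \left(-3\right)\right) + 12} - 1\right)^{2} = \left(\sqrt{\left(6 - 12\right) + 12} - 1\right)^{2} = \left(\sqrt{-6 + 12} - 1\right)^{2} = \left(\sqrt{6} - 1\right)^{2} = \left(-1 + \sqrt{6}\right)^{2}$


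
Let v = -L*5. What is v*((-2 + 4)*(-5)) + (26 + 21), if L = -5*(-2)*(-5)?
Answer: -2453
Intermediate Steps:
L = -50 (L = 10*(-5) = -50)
v = 250 (v = -1*(-50)*5 = 50*5 = 250)
v*((-2 + 4)*(-5)) + (26 + 21) = 250*((-2 + 4)*(-5)) + (26 + 21) = 250*(2*(-5)) + 47 = 250*(-10) + 47 = -2500 + 47 = -2453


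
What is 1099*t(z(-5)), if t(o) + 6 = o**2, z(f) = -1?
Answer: -5495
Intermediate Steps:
t(o) = -6 + o**2
1099*t(z(-5)) = 1099*(-6 + (-1)**2) = 1099*(-6 + 1) = 1099*(-5) = -5495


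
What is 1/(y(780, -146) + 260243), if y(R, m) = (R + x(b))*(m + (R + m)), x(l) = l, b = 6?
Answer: 1/643811 ≈ 1.5533e-6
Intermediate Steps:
y(R, m) = (6 + R)*(R + 2*m) (y(R, m) = (R + 6)*(m + (R + m)) = (6 + R)*(R + 2*m))
1/(y(780, -146) + 260243) = 1/((780² + 6*780 + 12*(-146) + 2*780*(-146)) + 260243) = 1/((608400 + 4680 - 1752 - 227760) + 260243) = 1/(383568 + 260243) = 1/643811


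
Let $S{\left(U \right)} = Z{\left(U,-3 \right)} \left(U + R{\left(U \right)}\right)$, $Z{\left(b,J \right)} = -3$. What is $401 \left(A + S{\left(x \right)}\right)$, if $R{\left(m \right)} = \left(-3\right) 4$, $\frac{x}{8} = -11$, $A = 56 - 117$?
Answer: $95839$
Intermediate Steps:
$A = -61$ ($A = 56 - 117 = -61$)
$x = -88$ ($x = 8 \left(-11\right) = -88$)
$R{\left(m \right)} = -12$
$S{\left(U \right)} = 36 - 3 U$ ($S{\left(U \right)} = - 3 \left(U - 12\right) = - 3 \left(-12 + U\right) = 36 - 3 U$)
$401 \left(A + S{\left(x \right)}\right) = 401 \left(-61 + \left(36 - -264\right)\right) = 401 \left(-61 + \left(36 + 264\right)\right) = 401 \left(-61 + 300\right) = 401 \cdot 239 = 95839$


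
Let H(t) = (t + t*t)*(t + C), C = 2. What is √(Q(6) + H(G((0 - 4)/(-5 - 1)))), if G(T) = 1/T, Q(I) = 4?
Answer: √274/4 ≈ 4.1382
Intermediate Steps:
H(t) = (2 + t)*(t + t²) (H(t) = (t + t*t)*(t + 2) = (t + t²)*(2 + t) = (2 + t)*(t + t²))
√(Q(6) + H(G((0 - 4)/(-5 - 1)))) = √(4 + (2 + (1/((0 - 4)/(-5 - 1)))² + 3/(((0 - 4)/(-5 - 1))))/(((0 - 4)/(-5 - 1)))) = √(4 + (2 + (1/(-4/(-6)))² + 3/((-4/(-6))))/((-4/(-6)))) = √(4 + (2 + (1/(-4*(-⅙)))² + 3/((-4*(-⅙))))/((-4*(-⅙)))) = √(4 + (2 + (1/(⅔))² + 3/(⅔))/(⅔)) = √(4 + 3*(2 + (3/2)² + 3*(3/2))/2) = √(4 + 3*(2 + 9/4 + 9/2)/2) = √(4 + (3/2)*(35/4)) = √(4 + 105/8) = √(137/8) = √274/4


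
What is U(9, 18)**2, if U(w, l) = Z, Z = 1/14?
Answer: 1/196 ≈ 0.0051020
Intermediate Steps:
Z = 1/14 ≈ 0.071429
U(w, l) = 1/14
U(9, 18)**2 = (1/14)**2 = 1/196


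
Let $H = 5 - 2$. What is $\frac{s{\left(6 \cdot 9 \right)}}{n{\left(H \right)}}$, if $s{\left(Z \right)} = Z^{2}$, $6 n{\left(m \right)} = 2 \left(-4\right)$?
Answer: $-2187$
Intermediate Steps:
$H = 3$
$n{\left(m \right)} = - \frac{4}{3}$ ($n{\left(m \right)} = \frac{2 \left(-4\right)}{6} = \frac{1}{6} \left(-8\right) = - \frac{4}{3}$)
$\frac{s{\left(6 \cdot 9 \right)}}{n{\left(H \right)}} = \frac{\left(6 \cdot 9\right)^{2}}{- \frac{4}{3}} = 54^{2} \left(- \frac{3}{4}\right) = 2916 \left(- \frac{3}{4}\right) = -2187$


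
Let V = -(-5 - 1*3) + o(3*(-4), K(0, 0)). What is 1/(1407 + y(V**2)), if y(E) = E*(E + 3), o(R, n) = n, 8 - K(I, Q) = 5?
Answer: 1/16411 ≈ 6.0935e-5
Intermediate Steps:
K(I, Q) = 3 (K(I, Q) = 8 - 1*5 = 8 - 5 = 3)
V = 11 (V = -(-5 - 1*3) + 3 = -(-5 - 3) + 3 = -1*(-8) + 3 = 8 + 3 = 11)
y(E) = E*(3 + E)
1/(1407 + y(V**2)) = 1/(1407 + 11**2*(3 + 11**2)) = 1/(1407 + 121*(3 + 121)) = 1/(1407 + 121*124) = 1/(1407 + 15004) = 1/16411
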